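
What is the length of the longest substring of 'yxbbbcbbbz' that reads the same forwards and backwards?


Scanning 'yxbbbcbbbz' for palindromic substrings.
Substring at positions 2-8: 'bbbcbbb'.
Check: reverse('bbbcbbb') = 'bbbcbbb' -> palindrome confirmed.
Neighbouring characters ('x' / 'z') break symmetry, so it cannot extend further.
No longer palindromic substring exists; longest length = 7

7


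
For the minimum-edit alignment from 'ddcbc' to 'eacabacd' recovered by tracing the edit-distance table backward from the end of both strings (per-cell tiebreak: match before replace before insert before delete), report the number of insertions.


Edit distance = 5. Backtracking from cell (5, 8) with preference match > replace > insert > delete,
then listing the resulting alignment 'ddcbc' -> 'eacabacd' left to right:
  Step 1: replace d->e
  Step 2: replace d->a
  Step 3: keep 'c'
  Step 4: insert 'a' [insertion #1]
  Step 5: keep 'b'
  Step 6: insert 'a' [insertion #2]
  Step 7: keep 'c'
  Step 8: insert 'd' [insertion #3]
Total insertions: 3

3


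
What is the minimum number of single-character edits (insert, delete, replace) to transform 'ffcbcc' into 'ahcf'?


Building DP table for s1='ffcbcc' (len 6) and s2='ahcf' (len 4):
       a  h  c  f
    0  1  2  3  4
  f 1  1  2  3  3
  f 2  2  2  3  3
  c 3  3  3  2  3
  b 4  4  4  3  3
  c 5  5  5  4  4
  c 6  6  6  5  5
Edit distance = dp[6][4] = 5

5


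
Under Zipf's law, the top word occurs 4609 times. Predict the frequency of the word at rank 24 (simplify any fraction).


Zipf's law: freq(rank) = f1 / rank
f1 = 4609, rank = 24
freq = 4609 / 24
GCD(4609, 24) = 1
Simplified: 4609/24

4609/24


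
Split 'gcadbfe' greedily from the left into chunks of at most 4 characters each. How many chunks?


'gcadbfe' has 7 characters.
Chunking with max size 4:
  Chunk 1: 'gcad' (positions 0-3)
  Chunk 2: 'bfe' (positions 4-6)
Total chunks: ceil(7 / 4) = 2

2


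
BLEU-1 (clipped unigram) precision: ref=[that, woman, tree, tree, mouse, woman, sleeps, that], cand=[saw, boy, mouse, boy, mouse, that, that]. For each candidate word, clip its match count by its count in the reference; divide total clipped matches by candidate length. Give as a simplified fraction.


Reference word counts: {'mouse': 1, 'sleeps': 1, 'that': 2, 'tree': 2, 'woman': 2}
Checking each candidate word (with clipping):
  'saw' -> not in reference -> no match (matches: 0)
  'boy' -> not in reference -> no match (matches: 0)
  'mouse' -> in reference (ref count 1, used 1/1) -> match (matches: 1)
  'boy' -> not in reference -> no match (matches: 1)
  'mouse' -> ref count 1 already used up (1/1) -> clipped, no match (matches: 1)
  'that' -> in reference (ref count 2, used 1/2) -> match (matches: 2)
  'that' -> in reference (ref count 2, used 2/2) -> match (matches: 3)
Clipped matches: 3, Candidate length: 7
Precision = 3/7

3/7


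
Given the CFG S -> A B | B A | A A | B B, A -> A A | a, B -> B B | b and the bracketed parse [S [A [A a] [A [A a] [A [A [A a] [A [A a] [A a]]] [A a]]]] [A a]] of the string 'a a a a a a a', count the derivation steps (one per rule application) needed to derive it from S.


Every bracketed nonterminal node [X ...] in the tree is produced by exactly one rule application.
Reading the tree off as a leftmost derivation:
  Step 1: S  =>  A A   (applied S -> A A)
  Step 2: A A  =>  A A A   (applied A -> A A)
  Step 3: A A A  =>  a A A   (applied A -> a)
  Step 4: a A A  =>  a A A A   (applied A -> A A)
  Step 5: a A A A  =>  a a A A   (applied A -> a)
  Step 6: a a A A  =>  a a A A A   (applied A -> A A)
  Step 7: a a A A A  =>  a a A A A A   (applied A -> A A)
  Step 8: a a A A A A  =>  a a a A A A   (applied A -> a)
  Step 9: a a a A A A  =>  a a a A A A A   (applied A -> A A)
  Step 10: a a a A A A A  =>  a a a a A A A   (applied A -> a)
  Step 11: a a a a A A A  =>  a a a a a A A   (applied A -> a)
  Step 12: a a a a a A A  =>  a a a a a a A   (applied A -> a)
  Step 13: a a a a a a A  =>  a a a a a a a   (applied A -> a)
Final yield: a a a a a a a
Total rewrite steps: 13

13


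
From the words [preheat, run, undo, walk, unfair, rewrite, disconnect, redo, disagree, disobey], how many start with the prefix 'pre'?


Checking each word for prefix 'pre':
  'preheat' -> YES, starts with 'pre' (count: 1)
  'run' -> no (count: 1)
  'undo' -> no (count: 1)
  'walk' -> no (count: 1)
  'unfair' -> no (count: 1)
  'rewrite' -> no (count: 1)
  'disconnect' -> no (count: 1)
  'redo' -> no (count: 1)
  'disagree' -> no (count: 1)
  'disobey' -> no (count: 1)
Total with prefix 'pre': 1

1


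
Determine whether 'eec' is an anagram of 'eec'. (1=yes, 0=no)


Sort characters of 'eec': 'cee'
Sort characters of 'eec': 'cee'
Sorted forms match -> they ARE anagrams
Result: 1

1


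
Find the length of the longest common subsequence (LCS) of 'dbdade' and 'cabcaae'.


DP table for LCS of 'dbdade' and 'cabcaae':
       c  a  b  c  a  a  e
    0  0  0  0  0  0  0  0
  d 0  0  0  0  0  0  0  0
  b 0  0  0  1  1  1  1  1
  d 0  0  0  1  1  1  1  1
  a 0  0  1  1  1  2  2  2
  d 0  0  1  1  1  2  2  2
  e 0  0  1  1  1  2  2  3
LCS: 'bae'
LCS length = 3

3


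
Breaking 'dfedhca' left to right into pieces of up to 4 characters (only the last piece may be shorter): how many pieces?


'dfedhca' has 7 characters.
Chunking with max size 4:
  Chunk 1: 'dfed' (positions 0-3)
  Chunk 2: 'hca' (positions 4-6)
Total chunks: ceil(7 / 4) = 2

2


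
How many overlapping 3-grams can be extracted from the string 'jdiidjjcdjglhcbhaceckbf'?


String 'jdiidjjcdjglhcbhaceckbf' has length L = 23.
Number of overlapping n-grams = L - n + 1
Substituting: 23 - 3 + 1 = 21

21


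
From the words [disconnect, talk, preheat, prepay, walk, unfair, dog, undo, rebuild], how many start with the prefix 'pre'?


Checking each word for prefix 'pre':
  'disconnect' -> no (count: 0)
  'talk' -> no (count: 0)
  'preheat' -> YES, starts with 'pre' (count: 1)
  'prepay' -> YES, starts with 'pre' (count: 2)
  'walk' -> no (count: 2)
  'unfair' -> no (count: 2)
  'dog' -> no (count: 2)
  'undo' -> no (count: 2)
  'rebuild' -> no (count: 2)
Total with prefix 'pre': 2

2


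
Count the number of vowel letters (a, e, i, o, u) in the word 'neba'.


Scanning each character of 'neba':
  Position 1: 'n' -> consonant (running count: 0)
  Position 2: 'e' -> vowel (running count: 1)
  Position 3: 'b' -> consonant (running count: 1)
  Position 4: 'a' -> vowel (running count: 2)
Total vowels: 2

2


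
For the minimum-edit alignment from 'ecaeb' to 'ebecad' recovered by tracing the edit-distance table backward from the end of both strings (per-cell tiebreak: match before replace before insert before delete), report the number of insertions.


Edit distance = 4. Backtracking from cell (5, 6) with preference match > replace > insert > delete,
then listing the resulting alignment 'ecaeb' -> 'ebecad' left to right:
  Step 1: insert 'e' [insertion #1]
  Step 2: insert 'b' [insertion #2]
  Step 3: keep 'e'
  Step 4: keep 'c'
  Step 5: keep 'a'
  Step 6: delete 'e'
  Step 7: replace b->d
Total insertions: 2

2


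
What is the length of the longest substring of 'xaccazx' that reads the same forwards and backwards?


Scanning 'xaccazx' for palindromic substrings.
Substring at positions 1-4: 'acca'.
Check: reverse('acca') = 'acca' -> palindrome confirmed.
Neighbouring characters ('x' / 'z') break symmetry, so it cannot extend further.
No longer palindromic substring exists; longest length = 4

4


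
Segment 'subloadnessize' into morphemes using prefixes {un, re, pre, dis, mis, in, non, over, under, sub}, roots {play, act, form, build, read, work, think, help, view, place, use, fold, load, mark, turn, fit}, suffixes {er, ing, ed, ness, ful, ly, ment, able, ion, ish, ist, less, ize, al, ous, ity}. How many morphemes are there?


Segmenting 'subloadnessize' against the inventory:
  'sub' -> prefix (morpheme 1)
  'load' -> root (morpheme 2)
  'ness' -> suffix (morpheme 3)
  'ize' -> suffix (morpheme 4)
Total morphemes: 4

4


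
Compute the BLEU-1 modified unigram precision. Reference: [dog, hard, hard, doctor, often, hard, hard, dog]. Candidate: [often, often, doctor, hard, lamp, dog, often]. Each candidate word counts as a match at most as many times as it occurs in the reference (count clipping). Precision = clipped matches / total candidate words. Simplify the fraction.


Reference word counts: {'doctor': 1, 'dog': 2, 'hard': 4, 'often': 1}
Checking each candidate word (with clipping):
  'often' -> in reference (ref count 1, used 1/1) -> match (matches: 1)
  'often' -> ref count 1 already used up (1/1) -> clipped, no match (matches: 1)
  'doctor' -> in reference (ref count 1, used 1/1) -> match (matches: 2)
  'hard' -> in reference (ref count 4, used 1/4) -> match (matches: 3)
  'lamp' -> not in reference -> no match (matches: 3)
  'dog' -> in reference (ref count 2, used 1/2) -> match (matches: 4)
  'often' -> ref count 1 already used up (1/1) -> clipped, no match (matches: 4)
Clipped matches: 4, Candidate length: 7
Precision = 4/7

4/7


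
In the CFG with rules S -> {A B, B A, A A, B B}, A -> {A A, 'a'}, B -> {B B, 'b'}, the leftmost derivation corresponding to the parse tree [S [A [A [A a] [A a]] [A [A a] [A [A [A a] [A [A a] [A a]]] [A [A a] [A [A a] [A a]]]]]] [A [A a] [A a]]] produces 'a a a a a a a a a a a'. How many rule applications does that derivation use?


Every bracketed nonterminal node [X ...] in the tree is produced by exactly one rule application.
Reading the tree off as a leftmost derivation:
  Step 1: S  =>  A A   (applied S -> A A)
  Step 2: A A  =>  A A A   (applied A -> A A)
  Step 3: A A A  =>  A A A A   (applied A -> A A)
  Step 4: A A A A  =>  a A A A   (applied A -> a)
  Step 5: a A A A  =>  a a A A   (applied A -> a)
  Step 6: a a A A  =>  a a A A A   (applied A -> A A)
  Step 7: a a A A A  =>  a a a A A   (applied A -> a)
  Step 8: a a a A A  =>  a a a A A A   (applied A -> A A)
  Step 9: a a a A A A  =>  a a a A A A A   (applied A -> A A)
  Step 10: a a a A A A A  =>  a a a a A A A   (applied A -> a)
  Step 11: a a a a A A A  =>  a a a a A A A A   (applied A -> A A)
  Step 12: a a a a A A A A  =>  a a a a a A A A   (applied A -> a)
  Step 13: a a a a a A A A  =>  a a a a a a A A   (applied A -> a)
  Step 14: a a a a a a A A  =>  a a a a a a A A A   (applied A -> A A)
  Step 15: a a a a a a A A A  =>  a a a a a a a A A   (applied A -> a)
  Step 16: a a a a a a a A A  =>  a a a a a a a A A A   (applied A -> A A)
  Step 17: a a a a a a a A A A  =>  a a a a a a a a A A   (applied A -> a)
  Step 18: a a a a a a a a A A  =>  a a a a a a a a a A   (applied A -> a)
  Step 19: a a a a a a a a a A  =>  a a a a a a a a a A A   (applied A -> A A)
  Step 20: a a a a a a a a a A A  =>  a a a a a a a a a a A   (applied A -> a)
  Step 21: a a a a a a a a a a A  =>  a a a a a a a a a a a   (applied A -> a)
Final yield: a a a a a a a a a a a
Total rewrite steps: 21

21


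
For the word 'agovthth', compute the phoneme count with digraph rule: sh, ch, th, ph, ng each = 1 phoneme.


Parsing 'agovthth' greedily, digraphs first:
  'a' -> vowel phoneme (phonemes so far: 1)
  'g' -> consonant phoneme (phonemes so far: 2)
  'o' -> vowel phoneme (phonemes so far: 3)
  'v' -> consonant phoneme (phonemes so far: 4)
  'th' -> digraph (1 consonant phoneme) (phonemes so far: 5)
  'th' -> digraph (1 consonant phoneme) (phonemes so far: 6)
Total phonemes: 6

6


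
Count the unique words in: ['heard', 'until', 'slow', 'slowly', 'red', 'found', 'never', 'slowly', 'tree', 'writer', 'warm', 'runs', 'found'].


Listing all tokens and tracking unique types:
  Token 1: 'heard' -> NEW (unique so far: 1)
  Token 2: 'until' -> NEW (unique so far: 2)
  Token 3: 'slow' -> NEW (unique so far: 3)
  Token 4: 'slowly' -> NEW (unique so far: 4)
  Token 5: 'red' -> NEW (unique so far: 5)
  Token 6: 'found' -> NEW (unique so far: 6)
  Token 7: 'never' -> NEW (unique so far: 7)
  Token 8: 'slowly' -> duplicate (unique so far: 7)
  Token 9: 'tree' -> NEW (unique so far: 8)
  Token 10: 'writer' -> NEW (unique so far: 9)
  Token 11: 'warm' -> NEW (unique so far: 10)
  Token 12: 'runs' -> NEW (unique so far: 11)
  Token 13: 'found' -> duplicate (unique so far: 11)
Unique types: ('found', 'heard', 'never', 'red', 'runs', 'slow', 'slowly', 'tree', 'until', 'warm', 'writer')
Vocabulary size: 11

11


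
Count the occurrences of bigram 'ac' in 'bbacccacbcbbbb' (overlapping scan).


Scanning 'bbacccacbcbbbb' for bigram 'ac':
  Position 0: 'bb' -> no
  Position 1: 'ba' -> no
  Position 2: 'ac' -> MATCH
  Position 3: 'cc' -> no
  Position 4: 'cc' -> no
  Position 5: 'ca' -> no
  Position 6: 'ac' -> MATCH
  Position 7: 'cb' -> no
  Position 8: 'bc' -> no
  Position 9: 'cb' -> no
  Position 10: 'bb' -> no
  Position 11: 'bb' -> no
  Position 12: 'bb' -> no
Total matches: 2

2


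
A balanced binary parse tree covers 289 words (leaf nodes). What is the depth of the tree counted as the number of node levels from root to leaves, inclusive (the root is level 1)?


In a balanced binary tree with n leaves the deepest leaf is ceil(log2(n)) edges below the root,
so counting node levels inclusive of root and leaves gives ceil(log2(n)) + 1 levels.
log2(289) = 8.1749
ceil(8.1749) = 9
levels = 9 + 1 = 10

10


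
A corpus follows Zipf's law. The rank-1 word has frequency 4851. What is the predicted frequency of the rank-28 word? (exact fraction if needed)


Zipf's law: freq(rank) = f1 / rank
f1 = 4851, rank = 28
freq = 4851 / 28
GCD(4851, 28) = 7
Simplified: 693/4

693/4


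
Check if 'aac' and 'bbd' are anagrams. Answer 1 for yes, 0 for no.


Sort characters of 'aac': 'aac'
Sort characters of 'bbd': 'bbd'
Sorted forms differ -> they are NOT anagrams
Result: 0

0


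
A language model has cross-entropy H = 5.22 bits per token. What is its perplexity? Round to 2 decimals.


Perplexity formula: PP = 2^H
H = 5.22
PP = 2^5.22
Decompose: 2^5.22 = 2^5 * 2^0.22
2^5 = 32, 2^0.22 ~ 1.1647336
PP ~ 32 * 1.1647336 = 37.2714752
Rounded to 2 decimals: 37.27

37.27


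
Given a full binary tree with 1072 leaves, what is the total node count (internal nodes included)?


Leaf nodes (terminals): 1072
Internal nodes = n - 1 = 1072 - 1 = 1071
Total = leaves + internal = 1072 + 1071 = 2143

2143


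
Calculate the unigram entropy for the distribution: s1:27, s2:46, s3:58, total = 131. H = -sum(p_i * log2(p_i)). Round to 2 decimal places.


Computing entropy H = -sum(p_i * log2(p_i)):
  s1: p = 27/131 = 0.2061, -p*log2(p) = 0.4696
  s2: p = 46/131 = 0.3511, -p*log2(p) = 0.5302
  s3: p = 58/131 = 0.4427, -p*log2(p) = 0.5204
H = sum of terms = 1.5202
Rounded to 2 decimals: 1.52

1.52


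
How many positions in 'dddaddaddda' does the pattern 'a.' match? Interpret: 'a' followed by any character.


Pattern: a. means 'a' followed by any character.
Scanning 'dddaddaddda' position-by-position:
  Pos 0: window 'dd' -> no
  Pos 1: window 'dd' -> no
  Pos 2: window 'da' -> no
  Pos 3: window 'ad' -> MATCH
  Pos 4: window 'dd' -> no
  Pos 5: window 'da' -> no
  Pos 6: window 'ad' -> MATCH
  Pos 7: window 'dd' -> no
  Pos 8: window 'dd' -> no
  Pos 9: window 'da' -> no
  Pos 10: window 'a' -> no
Total matches: 2

2


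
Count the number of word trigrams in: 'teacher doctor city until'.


Word trigrams from [4] words:
  Trigram 1: (teacher doctor city)
  Trigram 2: (doctor city until)
Total word trigrams: 4 - 2 = 2

2


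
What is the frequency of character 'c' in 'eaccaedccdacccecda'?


Scanning 'eaccaedccdacccecda' for 'c':
  Position 2: 'c' -> MATCH (count: 1)
  Position 3: 'c' -> MATCH (count: 2)
  Position 7: 'c' -> MATCH (count: 3)
  Position 8: 'c' -> MATCH (count: 4)
  Position 11: 'c' -> MATCH (count: 5)
  Position 12: 'c' -> MATCH (count: 6)
  Position 13: 'c' -> MATCH (count: 7)
  Position 15: 'c' -> MATCH (count: 8)
Total occurrences of 'c': 8

8


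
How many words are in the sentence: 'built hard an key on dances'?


Counting words by splitting on spaces:
  Word 1: 'built'
  Word 2: 'hard'
  Word 3: 'an'
  Word 4: 'key'
  Word 5: 'on'
  Word 6: 'dances'
Total words: 6

6


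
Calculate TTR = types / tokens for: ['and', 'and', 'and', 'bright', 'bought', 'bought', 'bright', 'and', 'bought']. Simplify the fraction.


Tokens: 9
Unique types: ('and', 'bought', 'bright') = 3
TTR = 3/9
Simplify: divide both by 3 -> 1/3
TTR = 1/3

1/3


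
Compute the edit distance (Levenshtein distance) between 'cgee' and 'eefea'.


Building DP table for s1='cgee' (len 4) and s2='eefea' (len 5):
       e  e  f  e  a
    0  1  2  3  4  5
  c 1  1  2  3  4  5
  g 2  2  2  3  4  5
  e 3  2  2  3  3  4
  e 4  3  2  3  3  4
Edit distance = dp[4][5] = 4

4


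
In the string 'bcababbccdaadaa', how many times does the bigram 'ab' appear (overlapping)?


Scanning 'bcababbccdaadaa' for bigram 'ab':
  Position 0: 'bc' -> no
  Position 1: 'ca' -> no
  Position 2: 'ab' -> MATCH
  Position 3: 'ba' -> no
  Position 4: 'ab' -> MATCH
  Position 5: 'bb' -> no
  Position 6: 'bc' -> no
  Position 7: 'cc' -> no
  Position 8: 'cd' -> no
  Position 9: 'da' -> no
  Position 10: 'aa' -> no
  Position 11: 'ad' -> no
  Position 12: 'da' -> no
  Position 13: 'aa' -> no
Total matches: 2

2


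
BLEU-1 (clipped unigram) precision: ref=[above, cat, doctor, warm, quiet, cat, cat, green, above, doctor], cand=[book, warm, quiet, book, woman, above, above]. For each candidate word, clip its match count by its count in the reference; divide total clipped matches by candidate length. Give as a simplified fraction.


Reference word counts: {'above': 2, 'cat': 3, 'doctor': 2, 'green': 1, 'quiet': 1, 'warm': 1}
Checking each candidate word (with clipping):
  'book' -> not in reference -> no match (matches: 0)
  'warm' -> in reference (ref count 1, used 1/1) -> match (matches: 1)
  'quiet' -> in reference (ref count 1, used 1/1) -> match (matches: 2)
  'book' -> not in reference -> no match (matches: 2)
  'woman' -> not in reference -> no match (matches: 2)
  'above' -> in reference (ref count 2, used 1/2) -> match (matches: 3)
  'above' -> in reference (ref count 2, used 2/2) -> match (matches: 4)
Clipped matches: 4, Candidate length: 7
Precision = 4/7

4/7


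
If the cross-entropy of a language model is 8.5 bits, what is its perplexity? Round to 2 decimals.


Perplexity formula: PP = 2^H
H = 8.5
PP = 2^8.5
Decompose: 2^8.5 = 2^8 * 2^0.5 = 2^8 * sqrt(2)
2^8 = 256, sqrt(2) ~ 1.4142136
PP ~ 256 * 1.4142136 = 362.0386816
Rounded to 2 decimals: 362.04

362.04


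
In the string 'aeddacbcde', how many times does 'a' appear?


Scanning 'aeddacbcde' for 'a':
  Position 0: 'a' -> MATCH (count: 1)
  Position 4: 'a' -> MATCH (count: 2)
Total occurrences of 'a': 2

2


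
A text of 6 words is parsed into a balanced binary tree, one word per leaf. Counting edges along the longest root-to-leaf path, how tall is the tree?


In a balanced binary tree with n leaves the deepest leaf is ceil(log2(n)) edges below the root.
log2(6) = 2.5850
ceil(2.5850) = 3
height (edges) = 3

3


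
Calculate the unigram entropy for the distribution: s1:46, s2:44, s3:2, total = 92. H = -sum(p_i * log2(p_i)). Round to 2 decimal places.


Computing entropy H = -sum(p_i * log2(p_i)):
  s1: p = 46/92 = 0.5000, -p*log2(p) = 0.5000
  s2: p = 44/92 = 0.4783, -p*log2(p) = 0.5089
  s3: p = 2/92 = 0.0217, -p*log2(p) = 0.1201
H = sum of terms = 1.1290
Rounded to 2 decimals: 1.13

1.13


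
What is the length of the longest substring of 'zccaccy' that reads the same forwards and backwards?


Scanning 'zccaccy' for palindromic substrings.
Substring at positions 1-5: 'ccacc'.
Check: reverse('ccacc') = 'ccacc' -> palindrome confirmed.
Neighbouring characters ('z' / 'y') break symmetry, so it cannot extend further.
No longer palindromic substring exists; longest length = 5

5


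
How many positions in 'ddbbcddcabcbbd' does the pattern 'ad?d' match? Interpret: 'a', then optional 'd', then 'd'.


Pattern: ad?d means 'a', then optional 'd', then 'd'.
Scanning 'ddbbcddcabcbbd' position-by-position:
  Pos 0: window 'ddb' -> no
  Pos 1: window 'dbb' -> no
  Pos 2: window 'bbc' -> no
  Pos 3: window 'bcd' -> no
  Pos 4: window 'cdd' -> no
  Pos 5: window 'ddc' -> no
  Pos 6: window 'dca' -> no
  Pos 7: window 'cab' -> no
  Pos 8: window 'abc' -> no
  Pos 9: window 'bcb' -> no
  Pos 10: window 'cbb' -> no
  Pos 11: window 'bbd' -> no
  Pos 12: window 'bd' -> no
  Pos 13: window 'd' -> no
Total matches: 0

0


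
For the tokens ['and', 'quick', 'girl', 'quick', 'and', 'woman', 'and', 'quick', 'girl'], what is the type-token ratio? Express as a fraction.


Tokens: 9
Unique types: ('and', 'girl', 'quick', 'woman') = 4
TTR = 4/9
Already in lowest terms.

4/9


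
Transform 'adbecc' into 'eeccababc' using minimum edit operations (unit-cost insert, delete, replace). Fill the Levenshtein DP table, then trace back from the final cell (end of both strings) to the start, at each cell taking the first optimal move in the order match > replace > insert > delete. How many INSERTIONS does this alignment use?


Edit distance = 7. Backtracking from cell (6, 9) with preference match > replace > insert > delete,
then listing the resulting alignment 'adbecc' -> 'eeccababc' left to right:
  Step 1: insert 'e' [insertion #1]
  Step 2: insert 'e' [insertion #2]
  Step 3: insert 'c' [insertion #3]
  Step 4: replace a->c
  Step 5: replace d->a
  Step 6: keep 'b'
  Step 7: replace e->a
  Step 8: replace c->b
  Step 9: keep 'c'
Total insertions: 3

3


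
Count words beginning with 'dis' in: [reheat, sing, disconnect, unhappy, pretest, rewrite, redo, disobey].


Checking each word for prefix 'dis':
  'reheat' -> no (count: 0)
  'sing' -> no (count: 0)
  'disconnect' -> YES, starts with 'dis' (count: 1)
  'unhappy' -> no (count: 1)
  'pretest' -> no (count: 1)
  'rewrite' -> no (count: 1)
  'redo' -> no (count: 1)
  'disobey' -> YES, starts with 'dis' (count: 2)
Total with prefix 'dis': 2

2


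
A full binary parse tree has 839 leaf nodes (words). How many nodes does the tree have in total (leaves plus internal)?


Leaf nodes (terminals): 839
Internal nodes = n - 1 = 839 - 1 = 838
Total = leaves + internal = 839 + 838 = 1677

1677


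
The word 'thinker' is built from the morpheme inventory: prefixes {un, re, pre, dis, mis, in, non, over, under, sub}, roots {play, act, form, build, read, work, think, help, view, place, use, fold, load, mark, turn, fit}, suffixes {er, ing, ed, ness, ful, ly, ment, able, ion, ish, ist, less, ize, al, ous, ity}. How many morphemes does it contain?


Segmenting 'thinker' against the inventory:
  'think' -> root (morpheme 1)
  'er' -> suffix (morpheme 2)
Total morphemes: 2

2


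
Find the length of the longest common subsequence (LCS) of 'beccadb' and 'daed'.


DP table for LCS of 'beccadb' and 'daed':
       d  a  e  d
    0  0  0  0  0
  b 0  0  0  0  0
  e 0  0  0  1  1
  c 0  0  0  1  1
  c 0  0  0  1  1
  a 0  0  1  1  1
  d 0  1  1  1  2
  b 0  1  1  1  2
LCS: 'ed'
LCS length = 2

2


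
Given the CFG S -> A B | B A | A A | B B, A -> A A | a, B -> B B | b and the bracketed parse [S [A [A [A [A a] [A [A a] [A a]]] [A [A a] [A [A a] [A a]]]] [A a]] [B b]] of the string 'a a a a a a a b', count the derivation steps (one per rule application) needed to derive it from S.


Every bracketed nonterminal node [X ...] in the tree is produced by exactly one rule application.
Reading the tree off as a leftmost derivation:
  Step 1: S  =>  A B   (applied S -> A B)
  Step 2: A B  =>  A A B   (applied A -> A A)
  Step 3: A A B  =>  A A A B   (applied A -> A A)
  Step 4: A A A B  =>  A A A A B   (applied A -> A A)
  Step 5: A A A A B  =>  a A A A B   (applied A -> a)
  Step 6: a A A A B  =>  a A A A A B   (applied A -> A A)
  Step 7: a A A A A B  =>  a a A A A B   (applied A -> a)
  Step 8: a a A A A B  =>  a a a A A B   (applied A -> a)
  Step 9: a a a A A B  =>  a a a A A A B   (applied A -> A A)
  Step 10: a a a A A A B  =>  a a a a A A B   (applied A -> a)
  Step 11: a a a a A A B  =>  a a a a A A A B   (applied A -> A A)
  Step 12: a a a a A A A B  =>  a a a a a A A B   (applied A -> a)
  Step 13: a a a a a A A B  =>  a a a a a a A B   (applied A -> a)
  Step 14: a a a a a a A B  =>  a a a a a a a B   (applied A -> a)
  Step 15: a a a a a a a B  =>  a a a a a a a b   (applied B -> b)
Final yield: a a a a a a a b
Total rewrite steps: 15

15


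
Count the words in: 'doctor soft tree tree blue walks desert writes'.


Counting words by splitting on spaces:
  Word 1: 'doctor'
  Word 2: 'soft'
  Word 3: 'tree'
  Word 4: 'tree'
  Word 5: 'blue'
  Word 6: 'walks'
  Word 7: 'desert'
  Word 8: 'writes'
Total words: 8

8


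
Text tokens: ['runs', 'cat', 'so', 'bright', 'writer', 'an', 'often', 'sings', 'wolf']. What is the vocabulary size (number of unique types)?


Listing all tokens and tracking unique types:
  Token 1: 'runs' -> NEW (unique so far: 1)
  Token 2: 'cat' -> NEW (unique so far: 2)
  Token 3: 'so' -> NEW (unique so far: 3)
  Token 4: 'bright' -> NEW (unique so far: 4)
  Token 5: 'writer' -> NEW (unique so far: 5)
  Token 6: 'an' -> NEW (unique so far: 6)
  Token 7: 'often' -> NEW (unique so far: 7)
  Token 8: 'sings' -> NEW (unique so far: 8)
  Token 9: 'wolf' -> NEW (unique so far: 9)
Unique types: ('an', 'bright', 'cat', 'often', 'runs', 'sings', 'so', 'wolf', 'writer')
Vocabulary size: 9

9


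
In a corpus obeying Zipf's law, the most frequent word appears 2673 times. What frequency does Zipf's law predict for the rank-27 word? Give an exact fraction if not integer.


Zipf's law: freq(rank) = f1 / rank
f1 = 2673, rank = 27
freq = 2673 / 27
= 99

99


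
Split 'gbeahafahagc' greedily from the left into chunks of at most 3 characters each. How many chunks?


'gbeahafahagc' has 12 characters.
Chunking with max size 3:
  Chunk 1: 'gbe' (positions 0-2)
  Chunk 2: 'aha' (positions 3-5)
  Chunk 3: 'fah' (positions 6-8)
  Chunk 4: 'agc' (positions 9-11)
Total chunks: ceil(12 / 3) = 4

4


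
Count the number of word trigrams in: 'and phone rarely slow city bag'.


Word trigrams from [6] words:
  Trigram 1: (and phone rarely)
  Trigram 2: (phone rarely slow)
  Trigram 3: (rarely slow city)
  Trigram 4: (slow city bag)
Total word trigrams: 6 - 2 = 4

4


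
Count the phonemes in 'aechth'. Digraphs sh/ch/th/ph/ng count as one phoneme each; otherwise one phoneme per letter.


Parsing 'aechth' greedily, digraphs first:
  'a' -> vowel phoneme (phonemes so far: 1)
  'e' -> vowel phoneme (phonemes so far: 2)
  'ch' -> digraph (1 consonant phoneme) (phonemes so far: 3)
  'th' -> digraph (1 consonant phoneme) (phonemes so far: 4)
Total phonemes: 4

4


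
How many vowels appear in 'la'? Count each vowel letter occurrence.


Scanning each character of 'la':
  Position 1: 'l' -> consonant (running count: 0)
  Position 2: 'a' -> vowel (running count: 1)
Total vowels: 1

1


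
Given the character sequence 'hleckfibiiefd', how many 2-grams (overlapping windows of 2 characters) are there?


String 'hleckfibiiefd' has length L = 13.
Number of overlapping n-grams = L - n + 1
Substituting: 13 - 2 + 1 = 12

12


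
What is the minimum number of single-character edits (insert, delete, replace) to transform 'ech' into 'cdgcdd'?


Building DP table for s1='ech' (len 3) and s2='cdgcdd' (len 6):
       c  d  g  c  d  d
    0  1  2  3  4  5  6
  e 1  1  2  3  4  5  6
  c 2  1  2  3  3  4  5
  h 3  2  2  3  4  4  5
Edit distance = dp[3][6] = 5

5


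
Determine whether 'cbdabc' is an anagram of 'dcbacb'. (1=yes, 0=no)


Sort characters of 'cbdabc': 'abbccd'
Sort characters of 'dcbacb': 'abbccd'
Sorted forms match -> they ARE anagrams
Result: 1

1


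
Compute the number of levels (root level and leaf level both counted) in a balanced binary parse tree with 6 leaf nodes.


In a balanced binary tree with n leaves the deepest leaf is ceil(log2(n)) edges below the root,
so counting node levels inclusive of root and leaves gives ceil(log2(n)) + 1 levels.
log2(6) = 2.5850
ceil(2.5850) = 3
levels = 3 + 1 = 4

4


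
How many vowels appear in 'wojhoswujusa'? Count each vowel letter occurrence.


Scanning each character of 'wojhoswujusa':
  Position 1: 'w' -> consonant (running count: 0)
  Position 2: 'o' -> vowel (running count: 1)
  Position 3: 'j' -> consonant (running count: 1)
  Position 4: 'h' -> consonant (running count: 1)
  Position 5: 'o' -> vowel (running count: 2)
  Position 6: 's' -> consonant (running count: 2)
  Position 7: 'w' -> consonant (running count: 2)
  Position 8: 'u' -> vowel (running count: 3)
  Position 9: 'j' -> consonant (running count: 3)
  Position 10: 'u' -> vowel (running count: 4)
  Position 11: 's' -> consonant (running count: 4)
  Position 12: 'a' -> vowel (running count: 5)
Total vowels: 5

5


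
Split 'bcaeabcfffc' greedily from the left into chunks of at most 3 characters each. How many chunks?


'bcaeabcfffc' has 11 characters.
Chunking with max size 3:
  Chunk 1: 'bca' (positions 0-2)
  Chunk 2: 'eab' (positions 3-5)
  Chunk 3: 'cff' (positions 6-8)
  Chunk 4: 'fc' (positions 9-10)
Total chunks: ceil(11 / 3) = 4

4


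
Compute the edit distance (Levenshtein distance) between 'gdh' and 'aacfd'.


Building DP table for s1='gdh' (len 3) and s2='aacfd' (len 5):
       a  a  c  f  d
    0  1  2  3  4  5
  g 1  1  2  3  4  5
  d 2  2  2  3  4  4
  h 3  3  3  3  4  5
Edit distance = dp[3][5] = 5

5


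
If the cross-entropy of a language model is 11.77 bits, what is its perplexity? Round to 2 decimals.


Perplexity formula: PP = 2^H
H = 11.77
PP = 2^11.77
Decompose: 2^11.77 = 2^11 * 2^0.77
2^11 = 2048, 2^0.77 ~ 1.7052698
PP ~ 2048 * 1.7052698 = 3492.3925504
Rounded to 2 decimals: 3492.39

3492.39


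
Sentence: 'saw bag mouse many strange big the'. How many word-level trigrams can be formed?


Word trigrams from [7] words:
  Trigram 1: (saw bag mouse)
  Trigram 2: (bag mouse many)
  Trigram 3: (mouse many strange)
  Trigram 4: (many strange big)
  Trigram 5: (strange big the)
Total word trigrams: 7 - 2 = 5

5


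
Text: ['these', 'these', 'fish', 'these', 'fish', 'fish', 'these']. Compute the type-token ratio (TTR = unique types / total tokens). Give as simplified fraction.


Tokens: 7
Unique types: ('fish', 'these') = 2
TTR = 2/7
Already in lowest terms.

2/7


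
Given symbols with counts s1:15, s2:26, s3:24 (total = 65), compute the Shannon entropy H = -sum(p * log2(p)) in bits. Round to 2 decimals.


Computing entropy H = -sum(p_i * log2(p_i)):
  s1: p = 15/65 = 0.2308, -p*log2(p) = 0.4882
  s2: p = 26/65 = 0.4000, -p*log2(p) = 0.5288
  s3: p = 24/65 = 0.3692, -p*log2(p) = 0.5307
H = sum of terms = 1.5477
Rounded to 2 decimals: 1.55

1.55


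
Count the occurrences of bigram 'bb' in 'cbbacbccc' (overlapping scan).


Scanning 'cbbacbccc' for bigram 'bb':
  Position 0: 'cb' -> no
  Position 1: 'bb' -> MATCH
  Position 2: 'ba' -> no
  Position 3: 'ac' -> no
  Position 4: 'cb' -> no
  Position 5: 'bc' -> no
  Position 6: 'cc' -> no
  Position 7: 'cc' -> no
Total matches: 1

1


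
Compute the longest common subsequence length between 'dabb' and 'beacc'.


DP table for LCS of 'dabb' and 'beacc':
       b  e  a  c  c
    0  0  0  0  0  0
  d 0  0  0  0  0  0
  a 0  0  0  1  1  1
  b 0  1  1  1  1  1
  b 0  1  1  1  1  1
LCS: 'a'
LCS length = 1

1


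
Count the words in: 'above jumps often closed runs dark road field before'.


Counting words by splitting on spaces:
  Word 1: 'above'
  Word 2: 'jumps'
  Word 3: 'often'
  Word 4: 'closed'
  Word 5: 'runs'
  Word 6: 'dark'
  Word 7: 'road'
  Word 8: 'field'
  Word 9: 'before'
Total words: 9

9


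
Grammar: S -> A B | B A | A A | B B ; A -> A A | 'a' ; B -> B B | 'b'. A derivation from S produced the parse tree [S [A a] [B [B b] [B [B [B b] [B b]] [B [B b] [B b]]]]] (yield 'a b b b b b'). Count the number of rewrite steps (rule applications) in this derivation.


Every bracketed nonterminal node [X ...] in the tree is produced by exactly one rule application.
Reading the tree off as a leftmost derivation:
  Step 1: S  =>  A B   (applied S -> A B)
  Step 2: A B  =>  a B   (applied A -> a)
  Step 3: a B  =>  a B B   (applied B -> B B)
  Step 4: a B B  =>  a b B   (applied B -> b)
  Step 5: a b B  =>  a b B B   (applied B -> B B)
  Step 6: a b B B  =>  a b B B B   (applied B -> B B)
  Step 7: a b B B B  =>  a b b B B   (applied B -> b)
  Step 8: a b b B B  =>  a b b b B   (applied B -> b)
  Step 9: a b b b B  =>  a b b b B B   (applied B -> B B)
  Step 10: a b b b B B  =>  a b b b b B   (applied B -> b)
  Step 11: a b b b b B  =>  a b b b b b   (applied B -> b)
Final yield: a b b b b b
Total rewrite steps: 11

11


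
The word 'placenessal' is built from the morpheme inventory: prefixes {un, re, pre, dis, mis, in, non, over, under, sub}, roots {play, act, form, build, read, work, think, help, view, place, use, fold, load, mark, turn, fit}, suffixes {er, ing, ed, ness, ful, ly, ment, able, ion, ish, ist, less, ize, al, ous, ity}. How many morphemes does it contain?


Segmenting 'placenessal' against the inventory:
  'place' -> root (morpheme 1)
  'ness' -> suffix (morpheme 2)
  'al' -> suffix (morpheme 3)
Total morphemes: 3

3


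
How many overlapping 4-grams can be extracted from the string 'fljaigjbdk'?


String 'fljaigjbdk' has length L = 10.
Number of overlapping n-grams = L - n + 1
Substituting: 10 - 4 + 1 = 7

7


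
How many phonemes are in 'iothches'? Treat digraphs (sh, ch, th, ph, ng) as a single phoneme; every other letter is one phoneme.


Parsing 'iothches' greedily, digraphs first:
  'i' -> vowel phoneme (phonemes so far: 1)
  'o' -> vowel phoneme (phonemes so far: 2)
  'th' -> digraph (1 consonant phoneme) (phonemes so far: 3)
  'ch' -> digraph (1 consonant phoneme) (phonemes so far: 4)
  'e' -> vowel phoneme (phonemes so far: 5)
  's' -> consonant phoneme (phonemes so far: 6)
Total phonemes: 6

6


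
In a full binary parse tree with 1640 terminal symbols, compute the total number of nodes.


Leaf nodes (terminals): 1640
Internal nodes = n - 1 = 1640 - 1 = 1639
Total = leaves + internal = 1640 + 1639 = 3279

3279


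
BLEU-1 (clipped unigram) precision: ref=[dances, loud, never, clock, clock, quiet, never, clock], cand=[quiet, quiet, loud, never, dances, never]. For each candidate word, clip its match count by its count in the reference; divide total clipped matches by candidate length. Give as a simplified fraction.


Reference word counts: {'clock': 3, 'dances': 1, 'loud': 1, 'never': 2, 'quiet': 1}
Checking each candidate word (with clipping):
  'quiet' -> in reference (ref count 1, used 1/1) -> match (matches: 1)
  'quiet' -> ref count 1 already used up (1/1) -> clipped, no match (matches: 1)
  'loud' -> in reference (ref count 1, used 1/1) -> match (matches: 2)
  'never' -> in reference (ref count 2, used 1/2) -> match (matches: 3)
  'dances' -> in reference (ref count 1, used 1/1) -> match (matches: 4)
  'never' -> in reference (ref count 2, used 2/2) -> match (matches: 5)
Clipped matches: 5, Candidate length: 6
Precision = 5/6

5/6


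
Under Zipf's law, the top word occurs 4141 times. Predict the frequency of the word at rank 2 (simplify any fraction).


Zipf's law: freq(rank) = f1 / rank
f1 = 4141, rank = 2
freq = 4141 / 2
GCD(4141, 2) = 1
Simplified: 4141/2

4141/2


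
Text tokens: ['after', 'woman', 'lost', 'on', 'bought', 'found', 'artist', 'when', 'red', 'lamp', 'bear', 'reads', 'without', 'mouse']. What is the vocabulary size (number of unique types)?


Listing all tokens and tracking unique types:
  Token 1: 'after' -> NEW (unique so far: 1)
  Token 2: 'woman' -> NEW (unique so far: 2)
  Token 3: 'lost' -> NEW (unique so far: 3)
  Token 4: 'on' -> NEW (unique so far: 4)
  Token 5: 'bought' -> NEW (unique so far: 5)
  Token 6: 'found' -> NEW (unique so far: 6)
  Token 7: 'artist' -> NEW (unique so far: 7)
  Token 8: 'when' -> NEW (unique so far: 8)
  Token 9: 'red' -> NEW (unique so far: 9)
  Token 10: 'lamp' -> NEW (unique so far: 10)
  Token 11: 'bear' -> NEW (unique so far: 11)
  Token 12: 'reads' -> NEW (unique so far: 12)
  Token 13: 'without' -> NEW (unique so far: 13)
  Token 14: 'mouse' -> NEW (unique so far: 14)
Unique types: ('after', 'artist', 'bear', 'bought', 'found', 'lamp', 'lost', 'mouse', 'on', 'reads', 'red', 'when', 'without', 'woman')
Vocabulary size: 14

14


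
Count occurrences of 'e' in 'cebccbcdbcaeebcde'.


Scanning 'cebccbcdbcaeebcde' for 'e':
  Position 1: 'e' -> MATCH (count: 1)
  Position 11: 'e' -> MATCH (count: 2)
  Position 12: 'e' -> MATCH (count: 3)
  Position 16: 'e' -> MATCH (count: 4)
Total occurrences of 'e': 4

4


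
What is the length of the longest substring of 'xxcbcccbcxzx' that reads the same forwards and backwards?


Scanning 'xxcbcccbcxzx' for palindromic substrings.
Substring at positions 1-9: 'xcbcccbcx'.
Check: reverse('xcbcccbcx') = 'xcbcccbcx' -> palindrome confirmed.
Neighbouring characters ('x' / 'z') break symmetry, so it cannot extend further.
No longer palindromic substring exists; longest length = 9

9


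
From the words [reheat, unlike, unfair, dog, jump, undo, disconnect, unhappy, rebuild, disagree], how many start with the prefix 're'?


Checking each word for prefix 're':
  'reheat' -> YES, starts with 're' (count: 1)
  'unlike' -> no (count: 1)
  'unfair' -> no (count: 1)
  'dog' -> no (count: 1)
  'jump' -> no (count: 1)
  'undo' -> no (count: 1)
  'disconnect' -> no (count: 1)
  'unhappy' -> no (count: 1)
  'rebuild' -> YES, starts with 're' (count: 2)
  'disagree' -> no (count: 2)
Total with prefix 're': 2

2


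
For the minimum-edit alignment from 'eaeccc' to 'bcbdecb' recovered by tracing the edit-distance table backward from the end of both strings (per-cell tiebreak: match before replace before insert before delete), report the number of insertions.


Edit distance = 6. Backtracking from cell (6, 7) with preference match > replace > insert > delete,
then listing the resulting alignment 'eaeccc' -> 'bcbdecb' left to right:
  Step 1: insert 'b' [insertion #1]
  Step 2: replace e->c
  Step 3: replace a->b
  Step 4: replace e->d
  Step 5: replace c->e
  Step 6: keep 'c'
  Step 7: replace c->b
Total insertions: 1

1


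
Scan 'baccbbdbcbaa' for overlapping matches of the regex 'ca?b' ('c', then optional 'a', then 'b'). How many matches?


Pattern: ca?b means 'c', then optional 'a', then 'b'.
Scanning 'baccbbdbcbaa' position-by-position:
  Pos 0: window 'bac' -> no
  Pos 1: window 'acc' -> no
  Pos 2: window 'ccb' -> no
  Pos 3: window 'cbb' -> MATCH
  Pos 4: window 'bbd' -> no
  Pos 5: window 'bdb' -> no
  Pos 6: window 'dbc' -> no
  Pos 7: window 'bcb' -> no
  Pos 8: window 'cba' -> MATCH
  Pos 9: window 'baa' -> no
  Pos 10: window 'aa' -> no
  Pos 11: window 'a' -> no
Total matches: 2

2


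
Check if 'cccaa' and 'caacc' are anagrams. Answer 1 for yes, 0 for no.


Sort characters of 'cccaa': 'aaccc'
Sort characters of 'caacc': 'aaccc'
Sorted forms match -> they ARE anagrams
Result: 1

1


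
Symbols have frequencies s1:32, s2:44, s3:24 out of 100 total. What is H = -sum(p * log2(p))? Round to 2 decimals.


Computing entropy H = -sum(p_i * log2(p_i)):
  s1: p = 32/100 = 0.3200, -p*log2(p) = 0.5260
  s2: p = 44/100 = 0.4400, -p*log2(p) = 0.5211
  s3: p = 24/100 = 0.2400, -p*log2(p) = 0.4941
H = sum of terms = 1.5412
Rounded to 2 decimals: 1.54

1.54


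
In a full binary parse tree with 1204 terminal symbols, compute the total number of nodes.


Leaf nodes (terminals): 1204
Internal nodes = n - 1 = 1204 - 1 = 1203
Total = leaves + internal = 1204 + 1203 = 2407

2407


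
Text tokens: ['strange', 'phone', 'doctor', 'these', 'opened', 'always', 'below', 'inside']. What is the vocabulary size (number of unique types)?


Listing all tokens and tracking unique types:
  Token 1: 'strange' -> NEW (unique so far: 1)
  Token 2: 'phone' -> NEW (unique so far: 2)
  Token 3: 'doctor' -> NEW (unique so far: 3)
  Token 4: 'these' -> NEW (unique so far: 4)
  Token 5: 'opened' -> NEW (unique so far: 5)
  Token 6: 'always' -> NEW (unique so far: 6)
  Token 7: 'below' -> NEW (unique so far: 7)
  Token 8: 'inside' -> NEW (unique so far: 8)
Unique types: ('always', 'below', 'doctor', 'inside', 'opened', 'phone', 'strange', 'these')
Vocabulary size: 8

8
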